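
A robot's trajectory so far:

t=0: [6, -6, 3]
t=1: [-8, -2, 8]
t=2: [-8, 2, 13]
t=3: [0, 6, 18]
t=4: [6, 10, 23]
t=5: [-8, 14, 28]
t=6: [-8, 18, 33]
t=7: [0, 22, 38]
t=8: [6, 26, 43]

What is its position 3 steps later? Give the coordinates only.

First: cycles through 6, -8, -8, 0 every 4 steps. Step 11 lands at position 3 of the cycle → 0.
Second: linear, +4 per step → 38 at step 11.
Third: linear, +5 per step → 58 at step 11.

[0, 38, 58]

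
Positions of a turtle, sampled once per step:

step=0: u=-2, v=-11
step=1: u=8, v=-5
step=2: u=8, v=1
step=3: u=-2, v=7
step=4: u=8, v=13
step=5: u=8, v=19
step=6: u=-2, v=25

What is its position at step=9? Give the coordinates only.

u=-2, v=43

The u coordinate repeats the cycle [-2, 8, 8] with period 3; step 9 mod 3 = 0, giving -2.
The v coordinate changes by +6 each step, so at step 9 it is -11 + 9·(6) = 43.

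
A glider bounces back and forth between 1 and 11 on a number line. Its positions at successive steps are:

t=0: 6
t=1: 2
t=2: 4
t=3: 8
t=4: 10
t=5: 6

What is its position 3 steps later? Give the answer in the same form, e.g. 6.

8

The value travels 4 per step and bounces off the walls at 1 and 11.
  step 6: 6 → 2
  step 7: 2 → 4
  step 8: 4 → 8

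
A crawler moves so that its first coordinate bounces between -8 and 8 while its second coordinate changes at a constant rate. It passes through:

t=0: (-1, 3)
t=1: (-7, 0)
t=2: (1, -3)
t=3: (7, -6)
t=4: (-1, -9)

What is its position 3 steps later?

(7, -18)

The first coordinate reflects between -8 and 8, moving 8 per step.
  step 5: -1 → -7
  step 6: -7 → 1
  step 7: 1 → 7
The second coordinate changes by -3 each step: at step 7 it is -18.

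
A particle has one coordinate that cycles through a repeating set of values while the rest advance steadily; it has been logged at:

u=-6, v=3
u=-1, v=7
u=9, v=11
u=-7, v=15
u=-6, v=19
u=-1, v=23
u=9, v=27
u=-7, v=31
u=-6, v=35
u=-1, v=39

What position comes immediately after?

u=9, v=43

U: cycles through -6, -1, 9, -7 every 4 steps. Step 10 lands at position 2 of the cycle → 9.
V: linear, +4 per step → 43 at step 10.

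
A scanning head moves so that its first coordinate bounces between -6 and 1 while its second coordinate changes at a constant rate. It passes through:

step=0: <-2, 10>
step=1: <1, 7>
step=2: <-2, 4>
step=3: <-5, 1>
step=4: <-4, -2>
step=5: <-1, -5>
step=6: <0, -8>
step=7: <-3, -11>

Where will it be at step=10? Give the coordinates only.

<0, -20>

The first coordinate reflects between -6 and 1, moving 3 per step.
  step 8: -3 → -6
  step 9: -6 → -3
  step 10: -3 → 0
The second coordinate changes by -3 each step: at step 10 it is -20.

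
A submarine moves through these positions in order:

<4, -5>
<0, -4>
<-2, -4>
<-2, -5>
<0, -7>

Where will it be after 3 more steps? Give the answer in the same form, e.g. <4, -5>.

First differences are <-4, +1>, <-2, +0>, <+0, -1>, <+2, -2>; their common second difference is <+2, -1> (constant acceleration).
step 5: <0, -7> + <+4, -3> → <4, -10>
step 6: <4, -10> + <+6, -4> → <10, -14>
step 7: <10, -14> + <+8, -5> → <18, -19>

<18, -19>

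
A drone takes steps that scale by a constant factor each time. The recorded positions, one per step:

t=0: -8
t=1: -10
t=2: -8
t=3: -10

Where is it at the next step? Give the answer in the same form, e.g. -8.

-8

Step-to-step displacements: -2, +2, -2; each is -1× the previous.
step 4: -10 + 2 → -8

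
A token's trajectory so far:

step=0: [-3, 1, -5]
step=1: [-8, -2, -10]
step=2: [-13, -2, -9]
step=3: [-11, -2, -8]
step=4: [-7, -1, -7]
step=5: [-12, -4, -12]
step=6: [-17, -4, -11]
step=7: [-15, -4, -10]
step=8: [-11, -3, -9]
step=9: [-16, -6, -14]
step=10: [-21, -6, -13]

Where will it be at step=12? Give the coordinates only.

[-15, -5, -11]

Step-to-step displacements: [-5, -3, -5], [-5, +0, +1], [+2, +0, +1], [+4, +1, +1], [-5, -3, -5], [-5, +0, +1], [+2, +0, +1], [+4, +1, +1], [-5, -3, -5], [-5, +0, +1] — a repeating cycle of length 4.
step 11: apply [+2, +0, +1] → [-19, -6, -12]
step 12: apply [+4, +1, +1] → [-15, -5, -11]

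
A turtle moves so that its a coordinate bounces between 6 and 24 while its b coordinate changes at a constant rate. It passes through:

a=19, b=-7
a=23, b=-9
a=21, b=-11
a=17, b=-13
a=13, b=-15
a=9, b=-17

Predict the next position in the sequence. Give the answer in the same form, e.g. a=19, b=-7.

a=7, b=-19

The a coordinate reflects between 6 and 24, moving 4 per step.
  step 6: 9 → 7
The b coordinate changes by -2 each step: at step 6 it is -19.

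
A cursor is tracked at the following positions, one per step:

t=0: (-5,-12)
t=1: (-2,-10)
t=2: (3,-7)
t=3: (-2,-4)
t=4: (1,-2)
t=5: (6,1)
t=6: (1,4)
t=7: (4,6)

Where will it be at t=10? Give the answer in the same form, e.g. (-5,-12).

The moves between consecutive positions are (+3,+2), (+5,+3), (-5,+3), (+3,+2), (+5,+3), (-5,+3), (+3,+2); they repeat the 3-cycle [(+3,+2), (+5,+3), (-5,+3)].
step 8: apply (+5,+3) → (9,9)
step 9: apply (-5,+3) → (4,12)
step 10: apply (+3,+2) → (7,14)

(7,14)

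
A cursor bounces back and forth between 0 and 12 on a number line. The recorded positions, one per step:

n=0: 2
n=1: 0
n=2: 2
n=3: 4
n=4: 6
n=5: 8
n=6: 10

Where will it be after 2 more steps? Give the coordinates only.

10

The value travels 2 per step and bounces off the walls at 0 and 12.
  step 7: 10 → 12
  step 8: 12 → 10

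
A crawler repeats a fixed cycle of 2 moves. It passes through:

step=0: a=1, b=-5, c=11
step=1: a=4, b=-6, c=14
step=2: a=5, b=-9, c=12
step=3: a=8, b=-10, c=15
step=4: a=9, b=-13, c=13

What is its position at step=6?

The moves between consecutive positions are (+3, -1, +3), (+1, -3, -2), (+3, -1, +3), (+1, -3, -2); they repeat the 2-cycle [(+3, -1, +3), (+1, -3, -2)].
step 5: apply (+3, -1, +3) → a=12, b=-14, c=16
step 6: apply (+1, -3, -2) → a=13, b=-17, c=14

a=13, b=-17, c=14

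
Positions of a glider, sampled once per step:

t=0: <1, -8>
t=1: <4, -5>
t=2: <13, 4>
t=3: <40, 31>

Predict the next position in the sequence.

The jumps are <+3, +3>, <+9, +9>, <+27, +27> — a geometric progression with ratio 3.
step 4: <40, 31> + <+81, +81> → <121, 112>

<121, 112>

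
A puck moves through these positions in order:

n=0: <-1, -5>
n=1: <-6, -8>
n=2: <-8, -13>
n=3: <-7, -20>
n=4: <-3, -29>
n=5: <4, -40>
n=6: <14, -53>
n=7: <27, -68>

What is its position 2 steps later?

First differences are <-5, -3>, <-2, -5>, <+1, -7>, <+4, -9>, <+7, -11>, <+10, -13>, <+13, -15>; their common second difference is <+3, -2> (constant acceleration).
step 8: <27, -68> + <+16, -17> → <43, -85>
step 9: <43, -85> + <+19, -19> → <62, -104>

<62, -104>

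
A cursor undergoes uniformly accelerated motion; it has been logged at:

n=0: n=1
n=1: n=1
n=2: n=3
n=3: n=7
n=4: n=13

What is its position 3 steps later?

n=43

First differences are +0, +2, +4, +6; their common second difference is +2 (constant acceleration).
step 5: 13 + 8 → n=21
step 6: 21 + 10 → n=31
step 7: 31 + 12 → n=43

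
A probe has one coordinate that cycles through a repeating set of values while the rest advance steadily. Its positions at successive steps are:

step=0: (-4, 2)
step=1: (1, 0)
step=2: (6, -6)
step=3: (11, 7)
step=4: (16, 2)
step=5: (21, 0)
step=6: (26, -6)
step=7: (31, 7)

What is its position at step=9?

(41, 0)

First: linear, +5 per step → 41 at step 9.
Second: cycles through 2, 0, -6, 7 every 4 steps. Step 9 lands at position 1 of the cycle → 0.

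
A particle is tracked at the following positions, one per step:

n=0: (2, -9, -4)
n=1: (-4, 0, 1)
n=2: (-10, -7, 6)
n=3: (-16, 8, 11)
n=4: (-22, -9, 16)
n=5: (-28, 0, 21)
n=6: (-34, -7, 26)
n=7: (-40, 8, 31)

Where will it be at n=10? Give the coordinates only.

First: linear, -6 per step → -58 at step 10.
Second: cycles through -9, 0, -7, 8 every 4 steps. Step 10 lands at position 2 of the cycle → -7.
Third: linear, +5 per step → 46 at step 10.

(-58, -7, 46)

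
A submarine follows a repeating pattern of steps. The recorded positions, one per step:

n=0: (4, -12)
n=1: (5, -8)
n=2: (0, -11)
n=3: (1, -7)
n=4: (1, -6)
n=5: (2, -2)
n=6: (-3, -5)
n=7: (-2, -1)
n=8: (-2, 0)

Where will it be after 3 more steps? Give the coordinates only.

(-5, 5)

Differencing gives (+1, +4), (-5, -3), (+1, +4), (+0, +1), (+1, +4), (-5, -3), (+1, +4), (+0, +1). This is the pattern (+1, +4), (-5, -3), (+1, +4), (+0, +1) repeated.
step 9: apply (+1, +4) → (-1, 4)
step 10: apply (-5, -3) → (-6, 1)
step 11: apply (+1, +4) → (-5, 5)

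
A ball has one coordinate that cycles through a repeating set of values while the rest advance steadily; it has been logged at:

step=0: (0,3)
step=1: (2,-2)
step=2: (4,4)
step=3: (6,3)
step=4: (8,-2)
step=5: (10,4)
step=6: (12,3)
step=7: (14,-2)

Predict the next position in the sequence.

First: linear, +2 per step → 16 at step 8.
Second: cycles through 3, -2, 4 every 3 steps. Step 8 lands at position 2 of the cycle → 4.

(16,4)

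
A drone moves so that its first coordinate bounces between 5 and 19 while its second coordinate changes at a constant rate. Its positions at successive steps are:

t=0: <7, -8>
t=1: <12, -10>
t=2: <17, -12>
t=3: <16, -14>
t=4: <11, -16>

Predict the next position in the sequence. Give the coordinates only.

The first coordinate reflects between 5 and 19, moving 5 per step.
  step 5: 11 → 6
The second coordinate changes by -2 each step: at step 5 it is -18.

<6, -18>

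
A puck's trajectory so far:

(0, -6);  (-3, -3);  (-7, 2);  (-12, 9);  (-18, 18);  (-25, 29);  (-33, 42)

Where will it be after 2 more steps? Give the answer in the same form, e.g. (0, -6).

(-52, 74)

First differences are (-3, +3), (-4, +5), (-5, +7), (-6, +9), (-7, +11), (-8, +13); their common second difference is (-1, +2) (constant acceleration).
step 7: (-33, 42) + (-9, +15) → (-42, 57)
step 8: (-42, 57) + (-10, +17) → (-52, 74)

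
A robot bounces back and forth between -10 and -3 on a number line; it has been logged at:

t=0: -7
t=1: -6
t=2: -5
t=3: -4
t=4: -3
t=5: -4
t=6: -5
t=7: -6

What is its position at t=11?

The value reflects between -10 and -3, moving 1 per step.
  step 8: -6 → -7
  step 9: -7 → -8
  step 10: -8 → -9
  step 11: -9 → -10

-10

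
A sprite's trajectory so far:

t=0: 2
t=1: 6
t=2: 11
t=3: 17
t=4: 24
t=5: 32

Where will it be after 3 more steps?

Taking differences between consecutive positions: +4, +5, +6, +7, +8. These grow by +1 each step.
step 6: 32 + 9 → 41
step 7: 41 + 10 → 51
step 8: 51 + 11 → 62

62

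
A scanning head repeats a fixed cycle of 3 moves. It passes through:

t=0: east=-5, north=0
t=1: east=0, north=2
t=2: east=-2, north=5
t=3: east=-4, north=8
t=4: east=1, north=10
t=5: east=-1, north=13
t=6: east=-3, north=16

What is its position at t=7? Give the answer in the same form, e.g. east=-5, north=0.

east=2, north=18

Differencing gives (+5, +2), (-2, +3), (-2, +3), (+5, +2), (-2, +3), (-2, +3). This is the pattern (+5, +2), (-2, +3), (-2, +3) repeated.
step 7: apply (+5, +2) → east=2, north=18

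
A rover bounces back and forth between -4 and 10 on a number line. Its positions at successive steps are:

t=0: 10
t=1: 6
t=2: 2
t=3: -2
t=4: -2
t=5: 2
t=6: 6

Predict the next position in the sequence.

10

The value reflects between -4 and 10, moving 4 per step.
  step 7: 6 → 10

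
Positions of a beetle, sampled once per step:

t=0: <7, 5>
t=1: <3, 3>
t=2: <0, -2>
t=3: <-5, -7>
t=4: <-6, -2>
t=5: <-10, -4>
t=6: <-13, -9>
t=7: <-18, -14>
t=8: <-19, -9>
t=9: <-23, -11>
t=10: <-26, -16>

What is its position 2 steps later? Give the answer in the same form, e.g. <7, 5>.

Differencing gives <-4, -2>, <-3, -5>, <-5, -5>, <-1, +5>, <-4, -2>, <-3, -5>, <-5, -5>, <-1, +5>, <-4, -2>, <-3, -5>. This is the pattern <-4, -2>, <-3, -5>, <-5, -5>, <-1, +5> repeated.
step 11: apply <-5, -5> → <-31, -21>
step 12: apply <-1, +5> → <-32, -16>

<-32, -16>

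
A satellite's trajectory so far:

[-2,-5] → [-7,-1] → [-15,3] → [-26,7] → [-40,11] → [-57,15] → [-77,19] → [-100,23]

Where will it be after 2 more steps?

[-155,31]

Successive displacements: [-5,+4], [-8,+4], [-11,+4], [-14,+4], [-17,+4], [-20,+4], [-23,+4] — each changes by [-3,+0].
step 8: [-100,23] + [-26,+4] → [-126,27]
step 9: [-126,27] + [-29,+4] → [-155,31]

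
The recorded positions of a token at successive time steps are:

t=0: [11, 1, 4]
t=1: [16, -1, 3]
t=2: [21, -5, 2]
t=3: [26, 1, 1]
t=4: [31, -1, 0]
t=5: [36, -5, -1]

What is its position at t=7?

First: linear, +5 per step → 46 at step 7.
Second: cycles through 1, -1, -5 every 3 steps. Step 7 lands at position 1 of the cycle → -1.
Third: linear, -1 per step → -3 at step 7.

[46, -1, -3]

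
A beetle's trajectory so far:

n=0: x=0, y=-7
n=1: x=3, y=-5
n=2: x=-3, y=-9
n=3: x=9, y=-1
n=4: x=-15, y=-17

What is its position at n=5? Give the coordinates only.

x=33, y=15

Consecutive displacements (+3,+2), (-6,-4), (+12,+8), (-24,-16) scale by a factor of -2 each step.
step 5: x=-15, y=-17 + (+48,+32) → x=33, y=15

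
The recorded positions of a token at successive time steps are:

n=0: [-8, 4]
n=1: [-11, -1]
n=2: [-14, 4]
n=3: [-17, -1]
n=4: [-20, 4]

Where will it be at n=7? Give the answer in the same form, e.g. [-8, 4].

[-29, -1]

First: linear, -3 per step → -29 at step 7.
Second: cycles through 4, -1 every 2 steps. Step 7 lands at position 1 of the cycle → -1.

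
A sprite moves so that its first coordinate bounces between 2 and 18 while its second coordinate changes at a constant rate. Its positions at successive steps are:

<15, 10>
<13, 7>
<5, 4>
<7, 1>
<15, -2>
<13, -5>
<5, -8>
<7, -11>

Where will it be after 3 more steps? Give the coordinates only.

<5, -20>

The first coordinate travels 8 per step and bounces off the walls at 2 and 18.
  step 8: 7 → 15
  step 9: 15 → 13
  step 10: 13 → 5
The second coordinate changes by -3 each step: at step 10 it is -20.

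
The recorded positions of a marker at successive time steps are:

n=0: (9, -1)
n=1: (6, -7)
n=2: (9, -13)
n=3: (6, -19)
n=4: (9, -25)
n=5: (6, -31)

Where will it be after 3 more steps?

(9, -49)

The first coordinate repeats the cycle [9, 6] with period 2; step 8 mod 2 = 0, giving 9.
The second coordinate changes by -6 each step, so at step 8 it is -1 + 8·(-6) = -49.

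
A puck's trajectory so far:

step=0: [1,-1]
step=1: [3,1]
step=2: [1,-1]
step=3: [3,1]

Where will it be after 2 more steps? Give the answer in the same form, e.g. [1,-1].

[3,1]

The jumps are [+2,+2], [-2,-2], [+2,+2] — a geometric progression with ratio -1.
step 4: [3,1] + [-2,-2] → [1,-1]
step 5: [1,-1] + [+2,+2] → [3,1]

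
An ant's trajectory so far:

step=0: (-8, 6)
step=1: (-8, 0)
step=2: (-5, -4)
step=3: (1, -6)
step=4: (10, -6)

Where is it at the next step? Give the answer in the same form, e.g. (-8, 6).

Successive displacements: (+0, -6), (+3, -4), (+6, -2), (+9, +0) — each changes by (+3, +2).
step 5: (10, -6) + (+12, +2) → (22, -4)

(22, -4)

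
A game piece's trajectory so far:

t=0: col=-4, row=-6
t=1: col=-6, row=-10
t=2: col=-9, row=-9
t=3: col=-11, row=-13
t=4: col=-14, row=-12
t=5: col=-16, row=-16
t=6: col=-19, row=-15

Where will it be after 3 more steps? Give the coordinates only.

Differencing gives (-2, -4), (-3, +1), (-2, -4), (-3, +1), (-2, -4), (-3, +1). This is the pattern (-2, -4), (-3, +1) repeated.
step 7: apply (-2, -4) → col=-21, row=-19
step 8: apply (-3, +1) → col=-24, row=-18
step 9: apply (-2, -4) → col=-26, row=-22

col=-26, row=-22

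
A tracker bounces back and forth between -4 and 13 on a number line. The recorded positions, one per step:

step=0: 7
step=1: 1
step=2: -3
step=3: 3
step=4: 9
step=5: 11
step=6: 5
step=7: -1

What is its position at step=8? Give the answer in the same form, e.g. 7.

-1

The value travels 6 per step and bounces off the walls at -4 and 13.
  step 8: -1 → -1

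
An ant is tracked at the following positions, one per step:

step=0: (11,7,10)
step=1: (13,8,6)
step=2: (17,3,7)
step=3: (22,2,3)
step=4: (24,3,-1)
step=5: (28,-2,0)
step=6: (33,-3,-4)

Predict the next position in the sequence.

(35,-2,-8)

The moves between consecutive positions are (+2,+1,-4), (+4,-5,+1), (+5,-1,-4), (+2,+1,-4), (+4,-5,+1), (+5,-1,-4); they repeat the 3-cycle [(+2,+1,-4), (+4,-5,+1), (+5,-1,-4)].
step 7: apply (+2,+1,-4) → (35,-2,-8)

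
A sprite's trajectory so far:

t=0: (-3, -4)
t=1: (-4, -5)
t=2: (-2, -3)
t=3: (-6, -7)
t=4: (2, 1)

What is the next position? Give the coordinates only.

Consecutive displacements (-1, -1), (+2, +2), (-4, -4), (+8, +8) scale by a factor of -2 each step.
step 5: (2, 1) + (-16, -16) → (-14, -15)

(-14, -15)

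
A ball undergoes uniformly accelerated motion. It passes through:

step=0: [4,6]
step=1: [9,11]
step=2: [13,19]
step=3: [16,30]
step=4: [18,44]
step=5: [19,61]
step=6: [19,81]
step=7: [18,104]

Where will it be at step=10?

[9,191]

Successive displacements: [+5,+5], [+4,+8], [+3,+11], [+2,+14], [+1,+17], [+0,+20], [-1,+23] — each changes by [-1,+3].
step 8: [18,104] + [-2,+26] → [16,130]
step 9: [16,130] + [-3,+29] → [13,159]
step 10: [13,159] + [-4,+32] → [9,191]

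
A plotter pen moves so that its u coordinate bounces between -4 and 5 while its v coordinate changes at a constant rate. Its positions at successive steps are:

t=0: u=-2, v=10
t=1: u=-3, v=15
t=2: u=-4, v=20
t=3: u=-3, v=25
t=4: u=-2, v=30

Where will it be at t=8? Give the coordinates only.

The u coordinate reflects between -4 and 5, moving 1 per step.
  step 5: -2 → -1
  step 6: -1 → 0
  step 7: 0 → 1
  step 8: 1 → 2
The v coordinate changes by +5 each step: at step 8 it is 50.

u=2, v=50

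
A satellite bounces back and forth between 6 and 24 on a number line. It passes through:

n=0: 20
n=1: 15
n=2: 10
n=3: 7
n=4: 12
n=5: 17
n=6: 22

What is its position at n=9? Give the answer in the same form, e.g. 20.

The value travels 5 per step and bounces off the walls at 6 and 24.
  step 7: 22 → 21
  step 8: 21 → 16
  step 9: 16 → 11

11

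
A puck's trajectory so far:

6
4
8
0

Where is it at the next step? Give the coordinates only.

The jumps are -2, +4, -8 — a geometric progression with ratio -2.
step 4: 0 + 16 → 16

16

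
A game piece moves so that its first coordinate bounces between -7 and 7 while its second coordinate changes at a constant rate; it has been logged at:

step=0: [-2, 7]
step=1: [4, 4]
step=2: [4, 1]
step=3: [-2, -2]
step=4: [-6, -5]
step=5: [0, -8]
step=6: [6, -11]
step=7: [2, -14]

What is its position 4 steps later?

The first coordinate reflects between -7 and 7, moving 6 per step.
  step 8: 2 → -4
  step 9: -4 → -4
  step 10: -4 → 2
  step 11: 2 → 6
The second coordinate changes by -3 each step: at step 11 it is -26.

[6, -26]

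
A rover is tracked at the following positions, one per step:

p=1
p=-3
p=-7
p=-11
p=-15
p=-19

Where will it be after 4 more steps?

Constant displacement of -4 per step.
step 6: -19 − 4 → p=-23
step 7: -23 − 4 → p=-27
step 8: -27 − 4 → p=-31
step 9: -31 − 4 → p=-35

p=-35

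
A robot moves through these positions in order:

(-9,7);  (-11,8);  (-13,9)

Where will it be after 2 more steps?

The position changes by (-2,+1) every step.
step 3: (-13,9) + (-2,+1) → (-15,10)
step 4: (-15,10) + (-2,+1) → (-17,11)

(-17,11)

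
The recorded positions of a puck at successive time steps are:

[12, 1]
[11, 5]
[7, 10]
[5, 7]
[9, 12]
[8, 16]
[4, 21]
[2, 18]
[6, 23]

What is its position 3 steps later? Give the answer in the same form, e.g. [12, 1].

The moves between consecutive positions are [-1, +4], [-4, +5], [-2, -3], [+4, +5], [-1, +4], [-4, +5], [-2, -3], [+4, +5]; they repeat the 4-cycle [[-1, +4], [-4, +5], [-2, -3], [+4, +5]].
step 9: apply [-1, +4] → [5, 27]
step 10: apply [-4, +5] → [1, 32]
step 11: apply [-2, -3] → [-1, 29]

[-1, 29]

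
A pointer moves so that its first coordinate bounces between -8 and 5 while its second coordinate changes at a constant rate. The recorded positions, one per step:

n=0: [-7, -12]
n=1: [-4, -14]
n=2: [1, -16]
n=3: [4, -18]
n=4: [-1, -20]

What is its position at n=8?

[5, -28]

The first coordinate reflects between -8 and 5, moving 5 per step.
  step 5: -1 → -6
  step 6: -6 → -5
  step 7: -5 → 0
  step 8: 0 → 5
The second coordinate changes by -2 each step: at step 8 it is -28.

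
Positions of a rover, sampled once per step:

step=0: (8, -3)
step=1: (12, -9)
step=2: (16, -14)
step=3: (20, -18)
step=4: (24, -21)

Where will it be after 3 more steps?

Successive displacements: (+4, -6), (+4, -5), (+4, -4), (+4, -3) — each changes by (+0, +1).
step 5: (24, -21) + (+4, -2) → (28, -23)
step 6: (28, -23) + (+4, -1) → (32, -24)
step 7: (32, -24) + (+4, +0) → (36, -24)

(36, -24)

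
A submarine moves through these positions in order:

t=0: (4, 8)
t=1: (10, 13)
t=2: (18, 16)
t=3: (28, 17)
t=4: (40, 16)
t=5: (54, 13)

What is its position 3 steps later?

(108, -8)

Taking differences between consecutive positions: (+6, +5), (+8, +3), (+10, +1), (+12, -1), (+14, -3). These grow by (+2, -2) each step.
step 6: (54, 13) + (+16, -5) → (70, 8)
step 7: (70, 8) + (+18, -7) → (88, 1)
step 8: (88, 1) + (+20, -9) → (108, -8)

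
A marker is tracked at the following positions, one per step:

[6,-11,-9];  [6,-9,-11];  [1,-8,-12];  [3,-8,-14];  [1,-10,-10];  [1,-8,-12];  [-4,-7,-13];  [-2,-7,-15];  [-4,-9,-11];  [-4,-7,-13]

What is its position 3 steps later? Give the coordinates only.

[-9,-8,-12]

The moves between consecutive positions are [+0,+2,-2], [-5,+1,-1], [+2,+0,-2], [-2,-2,+4], [+0,+2,-2], [-5,+1,-1], [+2,+0,-2], [-2,-2,+4], [+0,+2,-2]; they repeat the 4-cycle [[+0,+2,-2], [-5,+1,-1], [+2,+0,-2], [-2,-2,+4]].
step 10: apply [-5,+1,-1] → [-9,-6,-14]
step 11: apply [+2,+0,-2] → [-7,-6,-16]
step 12: apply [-2,-2,+4] → [-9,-8,-12]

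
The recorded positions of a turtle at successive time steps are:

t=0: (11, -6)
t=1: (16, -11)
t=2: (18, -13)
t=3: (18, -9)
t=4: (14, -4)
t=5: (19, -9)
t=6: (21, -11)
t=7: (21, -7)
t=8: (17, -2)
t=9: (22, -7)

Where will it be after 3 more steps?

(20, 0)

The moves between consecutive positions are (+5, -5), (+2, -2), (+0, +4), (-4, +5), (+5, -5), (+2, -2), (+0, +4), (-4, +5), (+5, -5); they repeat the 4-cycle [(+5, -5), (+2, -2), (+0, +4), (-4, +5)].
step 10: apply (+2, -2) → (24, -9)
step 11: apply (+0, +4) → (24, -5)
step 12: apply (-4, +5) → (20, 0)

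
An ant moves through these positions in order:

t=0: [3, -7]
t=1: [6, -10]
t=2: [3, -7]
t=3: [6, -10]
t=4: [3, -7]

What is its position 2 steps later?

Consecutive displacements [+3, -3], [-3, +3], [+3, -3], [-3, +3] scale by a factor of -1 each step.
step 5: [3, -7] + [+3, -3] → [6, -10]
step 6: [6, -10] + [-3, +3] → [3, -7]

[3, -7]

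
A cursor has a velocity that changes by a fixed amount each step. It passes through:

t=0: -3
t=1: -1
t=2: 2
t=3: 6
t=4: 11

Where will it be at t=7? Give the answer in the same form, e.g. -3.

32

First differences are +2, +3, +4, +5; their common second difference is +1 (constant acceleration).
step 5: 11 + 6 → 17
step 6: 17 + 7 → 24
step 7: 24 + 8 → 32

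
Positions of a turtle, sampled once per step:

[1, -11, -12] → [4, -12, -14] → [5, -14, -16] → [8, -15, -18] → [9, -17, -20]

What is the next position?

[12, -18, -22]

Differencing gives [+3, -1, -2], [+1, -2, -2], [+3, -1, -2], [+1, -2, -2]. This is the pattern [+3, -1, -2], [+1, -2, -2] repeated.
step 5: apply [+3, -1, -2] → [12, -18, -22]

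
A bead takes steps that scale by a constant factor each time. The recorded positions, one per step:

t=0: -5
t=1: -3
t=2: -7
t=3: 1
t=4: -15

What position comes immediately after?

Consecutive displacements +2, -4, +8, -16 scale by a factor of -2 each step.
step 5: -15 + 32 → 17

17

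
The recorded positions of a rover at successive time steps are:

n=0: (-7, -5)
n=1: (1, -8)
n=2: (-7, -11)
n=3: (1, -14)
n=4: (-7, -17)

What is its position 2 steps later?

(-7, -23)

The first coordinate repeats the cycle [-7, 1] with period 2; step 6 mod 2 = 0, giving -7.
The second coordinate changes by -3 each step, so at step 6 it is -5 + 6·(-3) = -23.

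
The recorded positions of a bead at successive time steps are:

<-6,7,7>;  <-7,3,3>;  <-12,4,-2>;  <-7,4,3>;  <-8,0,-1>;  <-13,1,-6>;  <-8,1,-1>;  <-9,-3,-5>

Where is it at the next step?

<-14,-2,-10>

Differencing gives <-1,-4,-4>, <-5,+1,-5>, <+5,+0,+5>, <-1,-4,-4>, <-5,+1,-5>, <+5,+0,+5>, <-1,-4,-4>. This is the pattern <-1,-4,-4>, <-5,+1,-5>, <+5,+0,+5> repeated.
step 8: apply <-5,+1,-5> → <-14,-2,-10>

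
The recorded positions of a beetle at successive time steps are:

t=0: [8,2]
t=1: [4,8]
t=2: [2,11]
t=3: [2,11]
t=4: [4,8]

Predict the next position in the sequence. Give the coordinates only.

Taking differences between consecutive positions: [-4,+6], [-2,+3], [+0,+0], [+2,-3]. These grow by [+2,-3] each step.
step 5: [4,8] + [+4,-6] → [8,2]

[8,2]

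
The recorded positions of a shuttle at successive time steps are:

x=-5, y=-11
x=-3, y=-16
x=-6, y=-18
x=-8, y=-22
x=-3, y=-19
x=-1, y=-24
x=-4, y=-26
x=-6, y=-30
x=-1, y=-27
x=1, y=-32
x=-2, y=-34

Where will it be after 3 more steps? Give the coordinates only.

x=3, y=-40

The moves between consecutive positions are (+2,-5), (-3,-2), (-2,-4), (+5,+3), (+2,-5), (-3,-2), (-2,-4), (+5,+3), (+2,-5), (-3,-2); they repeat the 4-cycle [(+2,-5), (-3,-2), (-2,-4), (+5,+3)].
step 11: apply (-2,-4) → x=-4, y=-38
step 12: apply (+5,+3) → x=1, y=-35
step 13: apply (+2,-5) → x=3, y=-40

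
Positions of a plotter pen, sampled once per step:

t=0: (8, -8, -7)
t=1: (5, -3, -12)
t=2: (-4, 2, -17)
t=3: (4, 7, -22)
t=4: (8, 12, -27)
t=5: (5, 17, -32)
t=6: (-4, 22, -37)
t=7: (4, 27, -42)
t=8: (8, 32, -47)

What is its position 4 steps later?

The first coordinate repeats the cycle [8, 5, -4, 4] with period 4; step 12 mod 4 = 0, giving 8.
The second coordinate changes by +5 each step, so at step 12 it is -8 + 12·(5) = 52.
The third coordinate changes by -5 each step, so at step 12 it is -7 + 12·(-5) = -67.

(8, 52, -67)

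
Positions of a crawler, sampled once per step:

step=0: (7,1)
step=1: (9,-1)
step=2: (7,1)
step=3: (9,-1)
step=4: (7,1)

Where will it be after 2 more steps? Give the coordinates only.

Step-to-step displacements: (+2,-2), (-2,+2), (+2,-2), (-2,+2); each is -1× the previous.
step 5: (7,1) + (+2,-2) → (9,-1)
step 6: (9,-1) + (-2,+2) → (7,1)

(7,1)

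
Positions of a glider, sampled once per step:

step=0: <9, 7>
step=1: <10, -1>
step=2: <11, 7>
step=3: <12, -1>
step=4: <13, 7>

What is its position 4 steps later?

The first coordinate changes by +1 each step, so at step 8 it is 9 + 8·(1) = 17.
The second coordinate repeats the cycle [7, -1] with period 2; step 8 mod 2 = 0, giving 7.

<17, 7>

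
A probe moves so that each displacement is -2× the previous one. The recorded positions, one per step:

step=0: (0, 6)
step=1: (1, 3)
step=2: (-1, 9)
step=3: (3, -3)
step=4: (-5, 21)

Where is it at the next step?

Step-to-step displacements: (+1, -3), (-2, +6), (+4, -12), (-8, +24); each is -2× the previous.
step 5: (-5, 21) + (+16, -48) → (11, -27)

(11, -27)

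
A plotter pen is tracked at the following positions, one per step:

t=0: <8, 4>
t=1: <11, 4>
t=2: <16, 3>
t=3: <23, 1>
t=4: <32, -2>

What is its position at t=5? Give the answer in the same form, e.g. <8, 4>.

First differences are <+3, +0>, <+5, -1>, <+7, -2>, <+9, -3>; their common second difference is <+2, -1> (constant acceleration).
step 5: <32, -2> + <+11, -4> → <43, -6>

<43, -6>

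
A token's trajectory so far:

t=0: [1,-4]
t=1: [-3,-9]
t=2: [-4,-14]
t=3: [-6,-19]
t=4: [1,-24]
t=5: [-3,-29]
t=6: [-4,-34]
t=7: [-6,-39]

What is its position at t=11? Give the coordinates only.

[-6,-59]

First: cycles through 1, -3, -4, -6 every 4 steps. Step 11 lands at position 3 of the cycle → -6.
Second: linear, -5 per step → -59 at step 11.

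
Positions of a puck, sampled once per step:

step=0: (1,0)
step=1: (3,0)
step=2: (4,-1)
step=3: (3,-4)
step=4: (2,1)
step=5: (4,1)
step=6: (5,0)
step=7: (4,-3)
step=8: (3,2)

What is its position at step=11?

Differencing gives (+2,+0), (+1,-1), (-1,-3), (-1,+5), (+2,+0), (+1,-1), (-1,-3), (-1,+5). This is the pattern (+2,+0), (+1,-1), (-1,-3), (-1,+5) repeated.
step 9: apply (+2,+0) → (5,2)
step 10: apply (+1,-1) → (6,1)
step 11: apply (-1,-3) → (5,-2)

(5,-2)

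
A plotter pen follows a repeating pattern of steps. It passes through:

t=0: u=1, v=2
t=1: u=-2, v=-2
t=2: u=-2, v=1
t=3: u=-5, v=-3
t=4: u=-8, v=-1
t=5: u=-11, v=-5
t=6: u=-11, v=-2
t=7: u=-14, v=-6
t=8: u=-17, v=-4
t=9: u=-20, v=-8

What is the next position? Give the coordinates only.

The moves between consecutive positions are (-3, -4), (+0, +3), (-3, -4), (-3, +2), (-3, -4), (+0, +3), (-3, -4), (-3, +2), (-3, -4); they repeat the 4-cycle [(-3, -4), (+0, +3), (-3, -4), (-3, +2)].
step 10: apply (+0, +3) → u=-20, v=-5

u=-20, v=-5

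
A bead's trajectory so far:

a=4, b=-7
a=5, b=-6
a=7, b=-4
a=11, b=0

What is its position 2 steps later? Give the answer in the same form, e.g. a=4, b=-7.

a=35, b=24

The jumps are (+1,+1), (+2,+2), (+4,+4) — a geometric progression with ratio 2.
step 4: a=11, b=0 + (+8,+8) → a=19, b=8
step 5: a=19, b=8 + (+16,+16) → a=35, b=24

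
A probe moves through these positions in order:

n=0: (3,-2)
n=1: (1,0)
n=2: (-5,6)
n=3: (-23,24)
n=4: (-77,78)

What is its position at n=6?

(-725,726)

Consecutive displacements (-2,+2), (-6,+6), (-18,+18), (-54,+54) scale by a factor of 3 each step.
step 5: (-77,78) + (-162,+162) → (-239,240)
step 6: (-239,240) + (-486,+486) → (-725,726)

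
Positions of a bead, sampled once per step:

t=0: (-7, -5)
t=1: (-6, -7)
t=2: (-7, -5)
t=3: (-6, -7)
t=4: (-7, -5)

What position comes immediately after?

(-6, -7)

Step-to-step displacements: (+1, -2), (-1, +2), (+1, -2), (-1, +2); each is -1× the previous.
step 5: (-7, -5) + (+1, -2) → (-6, -7)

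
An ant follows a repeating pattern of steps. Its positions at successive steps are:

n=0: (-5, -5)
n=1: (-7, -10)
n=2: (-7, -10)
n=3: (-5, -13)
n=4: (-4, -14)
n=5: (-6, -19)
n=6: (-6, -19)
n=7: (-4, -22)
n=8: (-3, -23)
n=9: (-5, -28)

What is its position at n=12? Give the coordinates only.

(-2, -32)

Differencing gives (-2, -5), (+0, +0), (+2, -3), (+1, -1), (-2, -5), (+0, +0), (+2, -3), (+1, -1), (-2, -5). This is the pattern (-2, -5), (+0, +0), (+2, -3), (+1, -1) repeated.
step 10: apply (+0, +0) → (-5, -28)
step 11: apply (+2, -3) → (-3, -31)
step 12: apply (+1, -1) → (-2, -32)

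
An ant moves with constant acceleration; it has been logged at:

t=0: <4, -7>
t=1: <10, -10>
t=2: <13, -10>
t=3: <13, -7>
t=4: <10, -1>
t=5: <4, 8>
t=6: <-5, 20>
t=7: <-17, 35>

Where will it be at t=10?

First differences are <+6, -3>, <+3, +0>, <+0, +3>, <-3, +6>, <-6, +9>, <-9, +12>, <-12, +15>; their common second difference is <-3, +3> (constant acceleration).
step 8: <-17, 35> + <-15, +18> → <-32, 53>
step 9: <-32, 53> + <-18, +21> → <-50, 74>
step 10: <-50, 74> + <-21, +24> → <-71, 98>

<-71, 98>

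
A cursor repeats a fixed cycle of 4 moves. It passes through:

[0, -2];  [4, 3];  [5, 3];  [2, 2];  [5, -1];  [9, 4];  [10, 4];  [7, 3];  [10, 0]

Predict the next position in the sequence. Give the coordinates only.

[14, 5]

Step-to-step displacements: [+4, +5], [+1, +0], [-3, -1], [+3, -3], [+4, +5], [+1, +0], [-3, -1], [+3, -3] — a repeating cycle of length 4.
step 9: apply [+4, +5] → [14, 5]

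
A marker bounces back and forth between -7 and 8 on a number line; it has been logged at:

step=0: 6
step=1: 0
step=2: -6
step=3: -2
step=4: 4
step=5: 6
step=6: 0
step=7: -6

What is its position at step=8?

The value reflects between -7 and 8, moving 6 per step.
  step 8: -6 → -2

-2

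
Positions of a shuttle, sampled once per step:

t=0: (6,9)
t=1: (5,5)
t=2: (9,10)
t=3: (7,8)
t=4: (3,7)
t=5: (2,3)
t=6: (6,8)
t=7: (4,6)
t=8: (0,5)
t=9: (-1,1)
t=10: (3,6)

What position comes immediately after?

(1,4)

The moves between consecutive positions are (-1,-4), (+4,+5), (-2,-2), (-4,-1), (-1,-4), (+4,+5), (-2,-2), (-4,-1), (-1,-4), (+4,+5); they repeat the 4-cycle [(-1,-4), (+4,+5), (-2,-2), (-4,-1)].
step 11: apply (-2,-2) → (1,4)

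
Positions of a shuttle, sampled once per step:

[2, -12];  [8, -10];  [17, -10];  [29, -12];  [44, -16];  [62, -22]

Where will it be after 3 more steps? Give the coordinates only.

[134, -52]

Taking differences between consecutive positions: [+6, +2], [+9, +0], [+12, -2], [+15, -4], [+18, -6]. These grow by [+3, -2] each step.
step 6: [62, -22] + [+21, -8] → [83, -30]
step 7: [83, -30] + [+24, -10] → [107, -40]
step 8: [107, -40] + [+27, -12] → [134, -52]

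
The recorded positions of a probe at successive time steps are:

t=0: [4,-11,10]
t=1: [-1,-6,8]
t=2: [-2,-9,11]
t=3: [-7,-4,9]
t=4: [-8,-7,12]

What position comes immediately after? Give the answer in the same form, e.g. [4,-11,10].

[-13,-2,10]

Differencing gives [-5,+5,-2], [-1,-3,+3], [-5,+5,-2], [-1,-3,+3]. This is the pattern [-5,+5,-2], [-1,-3,+3] repeated.
step 5: apply [-5,+5,-2] → [-13,-2,10]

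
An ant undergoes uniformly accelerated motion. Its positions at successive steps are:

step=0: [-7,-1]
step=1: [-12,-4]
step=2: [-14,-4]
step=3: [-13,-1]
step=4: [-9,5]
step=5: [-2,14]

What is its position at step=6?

[8,26]

Successive displacements: [-5,-3], [-2,+0], [+1,+3], [+4,+6], [+7,+9] — each changes by [+3,+3].
step 6: [-2,14] + [+10,+12] → [8,26]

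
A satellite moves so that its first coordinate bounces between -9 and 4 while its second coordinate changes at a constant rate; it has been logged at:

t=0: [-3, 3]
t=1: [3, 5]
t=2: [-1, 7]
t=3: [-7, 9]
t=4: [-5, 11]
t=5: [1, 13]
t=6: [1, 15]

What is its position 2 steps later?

The first coordinate travels 6 per step and bounces off the walls at -9 and 4.
  step 7: 1 → -5
  step 8: -5 → -7
The second coordinate changes by +2 each step: at step 8 it is 19.

[-7, 19]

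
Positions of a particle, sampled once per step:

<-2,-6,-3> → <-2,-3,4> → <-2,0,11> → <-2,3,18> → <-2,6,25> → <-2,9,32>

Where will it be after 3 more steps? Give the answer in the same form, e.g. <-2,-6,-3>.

<-2,18,53>

Each step adds <+0,+3,+7> to the position.
step 6: <-2,9,32> + <+0,+3,+7> → <-2,12,39>
step 7: <-2,12,39> + <+0,+3,+7> → <-2,15,46>
step 8: <-2,15,46> + <+0,+3,+7> → <-2,18,53>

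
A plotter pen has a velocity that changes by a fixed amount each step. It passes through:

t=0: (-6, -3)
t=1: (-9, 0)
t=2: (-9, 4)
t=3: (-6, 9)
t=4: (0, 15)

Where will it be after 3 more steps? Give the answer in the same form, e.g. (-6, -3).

Taking differences between consecutive positions: (-3, +3), (+0, +4), (+3, +5), (+6, +6). These grow by (+3, +1) each step.
step 5: (0, 15) + (+9, +7) → (9, 22)
step 6: (9, 22) + (+12, +8) → (21, 30)
step 7: (21, 30) + (+15, +9) → (36, 39)

(36, 39)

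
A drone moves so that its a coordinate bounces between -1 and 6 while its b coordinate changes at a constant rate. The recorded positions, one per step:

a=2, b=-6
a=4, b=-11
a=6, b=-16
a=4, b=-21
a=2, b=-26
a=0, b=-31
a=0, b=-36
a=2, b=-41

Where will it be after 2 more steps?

a=6, b=-51

The a coordinate travels 2 per step and bounces off the walls at -1 and 6.
  step 8: 2 → 4
  step 9: 4 → 6
The b coordinate changes by -5 each step: at step 9 it is -51.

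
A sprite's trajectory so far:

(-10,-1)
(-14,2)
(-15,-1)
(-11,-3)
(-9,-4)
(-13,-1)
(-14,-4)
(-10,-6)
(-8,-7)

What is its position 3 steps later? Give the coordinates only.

Differencing gives (-4,+3), (-1,-3), (+4,-2), (+2,-1), (-4,+3), (-1,-3), (+4,-2), (+2,-1). This is the pattern (-4,+3), (-1,-3), (+4,-2), (+2,-1) repeated.
step 9: apply (-4,+3) → (-12,-4)
step 10: apply (-1,-3) → (-13,-7)
step 11: apply (+4,-2) → (-9,-9)

(-9,-9)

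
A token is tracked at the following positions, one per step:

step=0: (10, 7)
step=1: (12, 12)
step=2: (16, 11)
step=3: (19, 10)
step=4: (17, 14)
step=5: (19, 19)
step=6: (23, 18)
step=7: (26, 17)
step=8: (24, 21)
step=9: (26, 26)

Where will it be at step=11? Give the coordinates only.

(33, 24)

Step-to-step displacements: (+2, +5), (+4, -1), (+3, -1), (-2, +4), (+2, +5), (+4, -1), (+3, -1), (-2, +4), (+2, +5) — a repeating cycle of length 4.
step 10: apply (+4, -1) → (30, 25)
step 11: apply (+3, -1) → (33, 24)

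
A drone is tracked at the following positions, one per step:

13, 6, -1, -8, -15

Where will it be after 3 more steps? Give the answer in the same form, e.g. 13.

-36

The position changes by -7 every step.
step 5: -15 − 7 → -22
step 6: -22 − 7 → -29
step 7: -29 − 7 → -36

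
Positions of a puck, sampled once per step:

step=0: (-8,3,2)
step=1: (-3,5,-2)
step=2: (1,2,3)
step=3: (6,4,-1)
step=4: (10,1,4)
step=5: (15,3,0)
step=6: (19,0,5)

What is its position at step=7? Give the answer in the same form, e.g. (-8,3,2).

(24,2,1)

The moves between consecutive positions are (+5,+2,-4), (+4,-3,+5), (+5,+2,-4), (+4,-3,+5), (+5,+2,-4), (+4,-3,+5); they repeat the 2-cycle [(+5,+2,-4), (+4,-3,+5)].
step 7: apply (+5,+2,-4) → (24,2,1)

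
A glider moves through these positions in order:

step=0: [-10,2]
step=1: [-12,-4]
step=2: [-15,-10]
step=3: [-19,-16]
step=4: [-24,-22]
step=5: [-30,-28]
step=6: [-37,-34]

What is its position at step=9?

Taking differences between consecutive positions: [-2,-6], [-3,-6], [-4,-6], [-5,-6], [-6,-6], [-7,-6]. These grow by [-1,+0] each step.
step 7: [-37,-34] + [-8,-6] → [-45,-40]
step 8: [-45,-40] + [-9,-6] → [-54,-46]
step 9: [-54,-46] + [-10,-6] → [-64,-52]

[-64,-52]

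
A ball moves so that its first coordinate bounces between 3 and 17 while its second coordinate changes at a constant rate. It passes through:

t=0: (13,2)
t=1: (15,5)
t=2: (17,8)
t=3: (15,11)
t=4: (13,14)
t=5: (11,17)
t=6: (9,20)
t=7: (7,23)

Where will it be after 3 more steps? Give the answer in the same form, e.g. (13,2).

(5,32)

The first coordinate reflects between 3 and 17, moving 2 per step.
  step 8: 7 → 5
  step 9: 5 → 3
  step 10: 3 → 5
The second coordinate changes by +3 each step: at step 10 it is 32.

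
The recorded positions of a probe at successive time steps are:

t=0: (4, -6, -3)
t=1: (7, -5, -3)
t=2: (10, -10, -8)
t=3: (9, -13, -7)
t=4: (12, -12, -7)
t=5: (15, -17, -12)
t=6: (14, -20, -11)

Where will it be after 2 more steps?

(20, -24, -16)

Differencing gives (+3, +1, +0), (+3, -5, -5), (-1, -3, +1), (+3, +1, +0), (+3, -5, -5), (-1, -3, +1). This is the pattern (+3, +1, +0), (+3, -5, -5), (-1, -3, +1) repeated.
step 7: apply (+3, +1, +0) → (17, -19, -11)
step 8: apply (+3, -5, -5) → (20, -24, -16)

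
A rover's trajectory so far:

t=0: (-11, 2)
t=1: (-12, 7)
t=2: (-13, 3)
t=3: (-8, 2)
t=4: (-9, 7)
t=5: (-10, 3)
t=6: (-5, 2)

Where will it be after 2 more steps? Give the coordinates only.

(-7, 3)

Differencing gives (-1, +5), (-1, -4), (+5, -1), (-1, +5), (-1, -4), (+5, -1). This is the pattern (-1, +5), (-1, -4), (+5, -1) repeated.
step 7: apply (-1, +5) → (-6, 7)
step 8: apply (-1, -4) → (-7, 3)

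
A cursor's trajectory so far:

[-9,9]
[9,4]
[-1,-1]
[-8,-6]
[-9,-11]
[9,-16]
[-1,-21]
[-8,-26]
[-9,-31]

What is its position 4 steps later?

[-9,-51]

First: cycles through -9, 9, -1, -8 every 4 steps. Step 12 lands at position 0 of the cycle → -9.
Second: linear, -5 per step → -51 at step 12.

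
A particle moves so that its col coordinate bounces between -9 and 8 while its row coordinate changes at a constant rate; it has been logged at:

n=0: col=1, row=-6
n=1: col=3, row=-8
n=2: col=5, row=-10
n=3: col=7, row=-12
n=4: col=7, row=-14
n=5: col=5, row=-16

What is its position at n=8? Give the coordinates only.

col=-1, row=-22

The col coordinate travels 2 per step and bounces off the walls at -9 and 8.
  step 6: 5 → 3
  step 7: 3 → 1
  step 8: 1 → -1
The row coordinate changes by -2 each step: at step 8 it is -22.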